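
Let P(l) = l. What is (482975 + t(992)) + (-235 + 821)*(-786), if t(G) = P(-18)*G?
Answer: 4523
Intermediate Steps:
t(G) = -18*G
(482975 + t(992)) + (-235 + 821)*(-786) = (482975 - 18*992) + (-235 + 821)*(-786) = (482975 - 17856) + 586*(-786) = 465119 - 460596 = 4523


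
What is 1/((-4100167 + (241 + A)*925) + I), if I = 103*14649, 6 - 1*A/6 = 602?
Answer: -1/5676195 ≈ -1.7617e-7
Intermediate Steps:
A = -3576 (A = 36 - 6*602 = 36 - 3612 = -3576)
I = 1508847
1/((-4100167 + (241 + A)*925) + I) = 1/((-4100167 + (241 - 3576)*925) + 1508847) = 1/((-4100167 - 3335*925) + 1508847) = 1/((-4100167 - 3084875) + 1508847) = 1/(-7185042 + 1508847) = 1/(-5676195) = -1/5676195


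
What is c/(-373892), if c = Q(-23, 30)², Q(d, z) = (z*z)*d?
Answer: -107122500/93473 ≈ -1146.0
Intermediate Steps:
Q(d, z) = d*z² (Q(d, z) = z²*d = d*z²)
c = 428490000 (c = (-23*30²)² = (-23*900)² = (-20700)² = 428490000)
c/(-373892) = 428490000/(-373892) = 428490000*(-1/373892) = -107122500/93473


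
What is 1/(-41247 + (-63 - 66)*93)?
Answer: -1/53244 ≈ -1.8781e-5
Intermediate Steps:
1/(-41247 + (-63 - 66)*93) = 1/(-41247 - 129*93) = 1/(-41247 - 11997) = 1/(-53244) = -1/53244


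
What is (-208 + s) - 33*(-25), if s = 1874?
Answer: 2491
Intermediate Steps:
(-208 + s) - 33*(-25) = (-208 + 1874) - 33*(-25) = 1666 + 825 = 2491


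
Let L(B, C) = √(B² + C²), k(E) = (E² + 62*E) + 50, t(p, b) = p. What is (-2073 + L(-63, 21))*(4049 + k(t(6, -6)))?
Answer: -9343011 + 94647*√10 ≈ -9.0437e+6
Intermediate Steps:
k(E) = 50 + E² + 62*E
(-2073 + L(-63, 21))*(4049 + k(t(6, -6))) = (-2073 + √((-63)² + 21²))*(4049 + (50 + 6² + 62*6)) = (-2073 + √(3969 + 441))*(4049 + (50 + 36 + 372)) = (-2073 + √4410)*(4049 + 458) = (-2073 + 21*√10)*4507 = -9343011 + 94647*√10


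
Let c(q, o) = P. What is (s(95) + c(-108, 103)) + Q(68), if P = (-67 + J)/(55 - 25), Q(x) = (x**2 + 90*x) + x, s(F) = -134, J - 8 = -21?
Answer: 32026/3 ≈ 10675.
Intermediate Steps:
J = -13 (J = 8 - 21 = -13)
Q(x) = x**2 + 91*x
P = -8/3 (P = (-67 - 13)/(55 - 25) = -80/30 = -80*1/30 = -8/3 ≈ -2.6667)
c(q, o) = -8/3
(s(95) + c(-108, 103)) + Q(68) = (-134 - 8/3) + 68*(91 + 68) = -410/3 + 68*159 = -410/3 + 10812 = 32026/3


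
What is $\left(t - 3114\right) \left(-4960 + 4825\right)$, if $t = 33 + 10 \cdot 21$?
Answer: $387585$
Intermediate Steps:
$t = 243$ ($t = 33 + 210 = 243$)
$\left(t - 3114\right) \left(-4960 + 4825\right) = \left(243 - 3114\right) \left(-4960 + 4825\right) = \left(-2871\right) \left(-135\right) = 387585$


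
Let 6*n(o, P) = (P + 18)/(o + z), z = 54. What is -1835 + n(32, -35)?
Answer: -946877/516 ≈ -1835.0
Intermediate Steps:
n(o, P) = (18 + P)/(6*(54 + o)) (n(o, P) = ((P + 18)/(o + 54))/6 = ((18 + P)/(54 + o))/6 = (18 + P)/(6*(54 + o)))
-1835 + n(32, -35) = -1835 + (18 - 35)/(6*(54 + 32)) = -1835 + (⅙)*(-17)/86 = -1835 + (⅙)*(1/86)*(-17) = -1835 - 17/516 = -946877/516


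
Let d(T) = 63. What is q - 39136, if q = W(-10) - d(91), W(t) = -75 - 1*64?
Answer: -39338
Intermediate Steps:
W(t) = -139 (W(t) = -75 - 64 = -139)
q = -202 (q = -139 - 1*63 = -139 - 63 = -202)
q - 39136 = -202 - 39136 = -39338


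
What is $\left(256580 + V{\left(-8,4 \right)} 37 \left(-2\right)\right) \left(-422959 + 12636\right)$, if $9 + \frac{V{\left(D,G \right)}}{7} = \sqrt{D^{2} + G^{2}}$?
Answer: $-107193601166 + 850189256 \sqrt{5} \approx -1.0529 \cdot 10^{11}$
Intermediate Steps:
$V{\left(D,G \right)} = -63 + 7 \sqrt{D^{2} + G^{2}}$
$\left(256580 + V{\left(-8,4 \right)} 37 \left(-2\right)\right) \left(-422959 + 12636\right) = \left(256580 + \left(-63 + 7 \sqrt{\left(-8\right)^{2} + 4^{2}}\right) 37 \left(-2\right)\right) \left(-422959 + 12636\right) = \left(256580 + \left(-63 + 7 \sqrt{64 + 16}\right) 37 \left(-2\right)\right) \left(-410323\right) = \left(256580 + \left(-63 + 7 \sqrt{80}\right) 37 \left(-2\right)\right) \left(-410323\right) = \left(256580 + \left(-63 + 7 \cdot 4 \sqrt{5}\right) 37 \left(-2\right)\right) \left(-410323\right) = \left(256580 + \left(-63 + 28 \sqrt{5}\right) 37 \left(-2\right)\right) \left(-410323\right) = \left(256580 + \left(-2331 + 1036 \sqrt{5}\right) \left(-2\right)\right) \left(-410323\right) = \left(256580 + \left(4662 - 2072 \sqrt{5}\right)\right) \left(-410323\right) = \left(261242 - 2072 \sqrt{5}\right) \left(-410323\right) = -107193601166 + 850189256 \sqrt{5}$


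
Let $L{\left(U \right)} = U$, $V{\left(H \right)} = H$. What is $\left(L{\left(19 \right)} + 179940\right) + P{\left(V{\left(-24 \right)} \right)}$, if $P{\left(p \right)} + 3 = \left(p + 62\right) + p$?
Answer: $179970$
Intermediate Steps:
$P{\left(p \right)} = 59 + 2 p$ ($P{\left(p \right)} = -3 + \left(\left(p + 62\right) + p\right) = -3 + \left(\left(62 + p\right) + p\right) = -3 + \left(62 + 2 p\right) = 59 + 2 p$)
$\left(L{\left(19 \right)} + 179940\right) + P{\left(V{\left(-24 \right)} \right)} = \left(19 + 179940\right) + \left(59 + 2 \left(-24\right)\right) = 179959 + \left(59 - 48\right) = 179959 + 11 = 179970$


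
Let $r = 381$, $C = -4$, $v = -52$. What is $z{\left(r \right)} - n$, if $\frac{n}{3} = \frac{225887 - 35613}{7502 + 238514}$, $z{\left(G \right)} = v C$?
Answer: $\frac{25300253}{123008} \approx 205.68$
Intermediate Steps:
$z{\left(G \right)} = 208$ ($z{\left(G \right)} = \left(-52\right) \left(-4\right) = 208$)
$n = \frac{285411}{123008}$ ($n = 3 \frac{225887 - 35613}{7502 + 238514} = 3 \cdot \frac{190274}{246016} = 3 \cdot 190274 \cdot \frac{1}{246016} = 3 \cdot \frac{95137}{123008} = \frac{285411}{123008} \approx 2.3203$)
$z{\left(r \right)} - n = 208 - \frac{285411}{123008} = \frac{25300253}{123008}$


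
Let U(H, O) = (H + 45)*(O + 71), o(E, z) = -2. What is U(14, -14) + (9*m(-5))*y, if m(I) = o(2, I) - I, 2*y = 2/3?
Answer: 3372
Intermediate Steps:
y = ⅓ (y = (2/3)/2 = (2*(⅓))/2 = (½)*(⅔) = ⅓ ≈ 0.33333)
m(I) = -2 - I
U(H, O) = (45 + H)*(71 + O)
U(14, -14) + (9*m(-5))*y = (3195 + 45*(-14) + 71*14 + 14*(-14)) + (9*(-2 - 1*(-5)))*(⅓) = (3195 - 630 + 994 - 196) + (9*(-2 + 5))*(⅓) = 3363 + (9*3)*(⅓) = 3363 + 27*(⅓) = 3363 + 9 = 3372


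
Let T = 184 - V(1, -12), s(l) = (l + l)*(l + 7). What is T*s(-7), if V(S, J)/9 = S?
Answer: 0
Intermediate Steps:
s(l) = 2*l*(7 + l) (s(l) = (2*l)*(7 + l) = 2*l*(7 + l))
V(S, J) = 9*S
T = 175 (T = 184 - 9 = 175)
T*s(-7) = 175*(2*(-7)*(7 - 7)) = 175*(2*(-7)*0) = 175*0 = 0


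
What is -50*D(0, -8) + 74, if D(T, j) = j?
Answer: 474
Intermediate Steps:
-50*D(0, -8) + 74 = -50*(-8) + 74 = 400 + 74 = 474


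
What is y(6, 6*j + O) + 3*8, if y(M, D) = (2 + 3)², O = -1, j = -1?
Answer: 49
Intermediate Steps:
y(M, D) = 25 (y(M, D) = 5² = 25)
y(6, 6*j + O) + 3*8 = 25 + 3*8 = 25 + 24 = 49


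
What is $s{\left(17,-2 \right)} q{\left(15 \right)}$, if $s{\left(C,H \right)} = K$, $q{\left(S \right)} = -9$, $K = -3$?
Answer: $27$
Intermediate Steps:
$s{\left(C,H \right)} = -3$
$s{\left(17,-2 \right)} q{\left(15 \right)} = \left(-3\right) \left(-9\right) = 27$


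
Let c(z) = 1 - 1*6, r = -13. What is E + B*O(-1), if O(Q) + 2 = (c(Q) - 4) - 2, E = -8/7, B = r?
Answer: 1175/7 ≈ 167.86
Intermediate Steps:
c(z) = -5 (c(z) = 1 - 6 = -5)
B = -13
E = -8/7 (E = -8*⅐ = -8/7 ≈ -1.1429)
O(Q) = -13 (O(Q) = -2 + ((-5 - 4) - 2) = -2 + (-9 - 2) = -2 - 11 = -13)
E + B*O(-1) = -8/7 - 13*(-13) = -8/7 + 169 = 1175/7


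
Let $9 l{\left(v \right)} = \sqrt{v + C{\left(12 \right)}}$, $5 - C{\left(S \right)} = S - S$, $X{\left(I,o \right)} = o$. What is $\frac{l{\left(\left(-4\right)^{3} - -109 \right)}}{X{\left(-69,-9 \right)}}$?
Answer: $- \frac{5 \sqrt{2}}{81} \approx -0.087297$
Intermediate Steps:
$C{\left(S \right)} = 5$ ($C{\left(S \right)} = 5 - \left(S - S\right) = 5 - 0 = 5 + 0 = 5$)
$l{\left(v \right)} = \frac{\sqrt{5 + v}}{9}$ ($l{\left(v \right)} = \frac{\sqrt{v + 5}}{9} = \frac{\sqrt{5 + v}}{9}$)
$\frac{l{\left(\left(-4\right)^{3} - -109 \right)}}{X{\left(-69,-9 \right)}} = \frac{\frac{1}{9} \sqrt{5 + \left(\left(-4\right)^{3} - -109\right)}}{-9} = \frac{\sqrt{5 + \left(-64 + 109\right)}}{9} \left(- \frac{1}{9}\right) = \frac{\sqrt{5 + 45}}{9} \left(- \frac{1}{9}\right) = \frac{\sqrt{50}}{9} \left(- \frac{1}{9}\right) = \frac{5 \sqrt{2}}{9} \left(- \frac{1}{9}\right) = - \frac{5 \sqrt{2}}{81}$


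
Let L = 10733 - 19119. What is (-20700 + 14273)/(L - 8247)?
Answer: 6427/16633 ≈ 0.38640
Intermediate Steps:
L = -8386
(-20700 + 14273)/(L - 8247) = (-20700 + 14273)/(-8386 - 8247) = -6427/(-16633) = -6427*(-1/16633) = 6427/16633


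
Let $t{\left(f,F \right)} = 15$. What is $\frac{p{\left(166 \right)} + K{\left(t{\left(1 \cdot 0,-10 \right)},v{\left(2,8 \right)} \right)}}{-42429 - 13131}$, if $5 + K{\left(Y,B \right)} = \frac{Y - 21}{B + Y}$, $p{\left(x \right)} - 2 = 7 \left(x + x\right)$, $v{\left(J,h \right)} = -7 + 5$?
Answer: $- \frac{30167}{722280} \approx -0.041766$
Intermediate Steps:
$v{\left(J,h \right)} = -2$
$p{\left(x \right)} = 2 + 14 x$ ($p{\left(x \right)} = 2 + 7 \left(x + x\right) = 2 + 7 \cdot 2 x = 2 + 14 x$)
$K{\left(Y,B \right)} = -5 + \frac{-21 + Y}{B + Y}$ ($K{\left(Y,B \right)} = -5 + \frac{Y - 21}{B + Y} = -5 + \frac{-21 + Y}{B + Y}$)
$\frac{p{\left(166 \right)} + K{\left(t{\left(1 \cdot 0,-10 \right)},v{\left(2,8 \right)} \right)}}{-42429 - 13131} = \frac{\left(2 + 14 \cdot 166\right) + \frac{-21 - -10 - 60}{-2 + 15}}{-42429 - 13131} = \frac{\left(2 + 2324\right) + \frac{-21 + 10 - 60}{13}}{-55560} = \left(2326 + \frac{1}{13} \left(-71\right)\right) \left(- \frac{1}{55560}\right) = \left(2326 - \frac{71}{13}\right) \left(- \frac{1}{55560}\right) = \frac{30167}{13} \left(- \frac{1}{55560}\right) = - \frac{30167}{722280}$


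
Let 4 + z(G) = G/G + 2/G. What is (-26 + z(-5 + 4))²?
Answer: 961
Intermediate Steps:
z(G) = -3 + 2/G (z(G) = -4 + (G/G + 2/G) = -4 + (1 + 2/G) = -3 + 2/G)
(-26 + z(-5 + 4))² = (-26 + (-3 + 2/(-5 + 4)))² = (-26 + (-3 + 2/(-1)))² = (-26 + (-3 + 2*(-1)))² = (-26 + (-3 - 2))² = (-26 - 5)² = (-31)² = 961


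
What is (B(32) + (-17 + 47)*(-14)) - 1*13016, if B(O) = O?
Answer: -13404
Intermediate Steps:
(B(32) + (-17 + 47)*(-14)) - 1*13016 = (32 + (-17 + 47)*(-14)) - 1*13016 = (32 + 30*(-14)) - 13016 = (32 - 420) - 13016 = -388 - 13016 = -13404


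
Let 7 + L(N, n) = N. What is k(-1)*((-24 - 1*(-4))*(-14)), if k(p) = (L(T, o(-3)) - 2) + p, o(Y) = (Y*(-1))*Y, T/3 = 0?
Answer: -2800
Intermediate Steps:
T = 0 (T = 3*0 = 0)
o(Y) = -Y² (o(Y) = (-Y)*Y = -Y²)
L(N, n) = -7 + N
k(p) = -9 + p (k(p) = ((-7 + 0) - 2) + p = (-7 - 2) + p = -9 + p)
k(-1)*((-24 - 1*(-4))*(-14)) = (-9 - 1)*((-24 - 1*(-4))*(-14)) = -10*(-24 + 4)*(-14) = -(-200)*(-14) = -10*280 = -2800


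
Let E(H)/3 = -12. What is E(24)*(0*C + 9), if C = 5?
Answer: -324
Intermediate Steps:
E(H) = -36 (E(H) = 3*(-12) = -36)
E(24)*(0*C + 9) = -36*(0*5 + 9) = -36*(0 + 9) = -36*9 = -324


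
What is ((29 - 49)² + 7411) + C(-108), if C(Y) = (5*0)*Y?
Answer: 7811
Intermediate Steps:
C(Y) = 0 (C(Y) = 0*Y = 0)
((29 - 49)² + 7411) + C(-108) = ((29 - 49)² + 7411) + 0 = ((-20)² + 7411) + 0 = (400 + 7411) + 0 = 7811 + 0 = 7811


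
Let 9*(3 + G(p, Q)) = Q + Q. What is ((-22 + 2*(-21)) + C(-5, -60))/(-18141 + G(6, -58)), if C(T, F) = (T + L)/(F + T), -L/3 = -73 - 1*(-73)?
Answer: 7479/2124356 ≈ 0.0035206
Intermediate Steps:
L = 0 (L = -3*(-73 - 1*(-73)) = -3*(-73 + 73) = -3*0 = 0)
G(p, Q) = -3 + 2*Q/9 (G(p, Q) = -3 + (Q + Q)/9 = -3 + (2*Q)/9 = -3 + 2*Q/9)
C(T, F) = T/(F + T) (C(T, F) = (T + 0)/(F + T) = T/(F + T))
((-22 + 2*(-21)) + C(-5, -60))/(-18141 + G(6, -58)) = ((-22 + 2*(-21)) - 5/(-60 - 5))/(-18141 + (-3 + (2/9)*(-58))) = ((-22 - 42) - 5/(-65))/(-18141 + (-3 - 116/9)) = (-64 - 5*(-1/65))/(-18141 - 143/9) = (-64 + 1/13)/(-163412/9) = -831/13*(-9/163412) = 7479/2124356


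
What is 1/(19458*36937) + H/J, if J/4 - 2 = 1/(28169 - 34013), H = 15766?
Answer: 16555090401714083/8399682346302 ≈ 1970.9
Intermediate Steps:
J = 11687/1461 (J = 8 + 4/(28169 - 34013) = 8 + 4/(-5844) = 8 + 4*(-1/5844) = 8 - 1/1461 = 11687/1461 ≈ 7.9993)
1/(19458*36937) + H/J = 1/(19458*36937) + 15766/(11687/1461) = (1/19458)*(1/36937) + 15766*(1461/11687) = 1/718720146 + 23034126/11687 = 16555090401714083/8399682346302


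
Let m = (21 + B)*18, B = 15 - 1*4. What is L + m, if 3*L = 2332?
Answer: 4060/3 ≈ 1353.3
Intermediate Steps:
B = 11 (B = 15 - 4 = 11)
L = 2332/3 (L = (1/3)*2332 = 2332/3 ≈ 777.33)
m = 576 (m = (21 + 11)*18 = 32*18 = 576)
L + m = 2332/3 + 576 = 4060/3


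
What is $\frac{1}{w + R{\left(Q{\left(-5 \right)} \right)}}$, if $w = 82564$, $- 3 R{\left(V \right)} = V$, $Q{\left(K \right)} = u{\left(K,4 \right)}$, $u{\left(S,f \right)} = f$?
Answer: $\frac{3}{247688} \approx 1.2112 \cdot 10^{-5}$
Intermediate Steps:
$Q{\left(K \right)} = 4$
$R{\left(V \right)} = - \frac{V}{3}$
$\frac{1}{w + R{\left(Q{\left(-5 \right)} \right)}} = \frac{1}{82564 - \frac{4}{3}} = \frac{1}{\frac{247688}{3}} = \frac{3}{247688}$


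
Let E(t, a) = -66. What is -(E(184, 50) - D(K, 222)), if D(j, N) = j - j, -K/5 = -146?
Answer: 66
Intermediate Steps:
K = 730 (K = -5*(-146) = 730)
D(j, N) = 0
-(E(184, 50) - D(K, 222)) = -(-66 - 1*0) = -(-66 + 0) = -1*(-66) = 66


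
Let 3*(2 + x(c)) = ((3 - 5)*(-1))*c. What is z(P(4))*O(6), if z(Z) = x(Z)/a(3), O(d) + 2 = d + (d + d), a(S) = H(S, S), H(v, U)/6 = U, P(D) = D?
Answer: 16/27 ≈ 0.59259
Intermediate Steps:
H(v, U) = 6*U
a(S) = 6*S
x(c) = -2 + 2*c/3 (x(c) = -2 + (((3 - 5)*(-1))*c)/3 = -2 + ((-2*(-1))*c)/3 = -2 + (2*c)/3 = -2 + 2*c/3)
O(d) = -2 + 3*d (O(d) = -2 + (d + (d + d)) = -2 + (d + 2*d) = -2 + 3*d)
z(Z) = -⅑ + Z/27 (z(Z) = (-2 + 2*Z/3)/((6*3)) = (-2 + 2*Z/3)/18 = (-2 + 2*Z/3)*(1/18) = -⅑ + Z/27)
z(P(4))*O(6) = (-⅑ + (1/27)*4)*(-2 + 3*6) = (-⅑ + 4/27)*(-2 + 18) = (1/27)*16 = 16/27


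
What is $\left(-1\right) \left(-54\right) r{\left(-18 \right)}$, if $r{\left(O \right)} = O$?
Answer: $-972$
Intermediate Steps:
$\left(-1\right) \left(-54\right) r{\left(-18 \right)} = \left(-1\right) \left(-54\right) \left(-18\right) = 54 \left(-18\right) = -972$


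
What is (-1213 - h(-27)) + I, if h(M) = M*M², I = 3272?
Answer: 21742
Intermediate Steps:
h(M) = M³
(-1213 - h(-27)) + I = (-1213 - 1*(-27)³) + 3272 = (-1213 - 1*(-19683)) + 3272 = (-1213 + 19683) + 3272 = 18470 + 3272 = 21742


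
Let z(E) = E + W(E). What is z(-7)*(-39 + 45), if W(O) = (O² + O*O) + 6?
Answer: 582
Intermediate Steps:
W(O) = 6 + 2*O² (W(O) = (O² + O²) + 6 = 2*O² + 6 = 6 + 2*O²)
z(E) = 6 + E + 2*E² (z(E) = E + (6 + 2*E²) = 6 + E + 2*E²)
z(-7)*(-39 + 45) = (6 - 7 + 2*(-7)²)*(-39 + 45) = (6 - 7 + 2*49)*6 = (6 - 7 + 98)*6 = 97*6 = 582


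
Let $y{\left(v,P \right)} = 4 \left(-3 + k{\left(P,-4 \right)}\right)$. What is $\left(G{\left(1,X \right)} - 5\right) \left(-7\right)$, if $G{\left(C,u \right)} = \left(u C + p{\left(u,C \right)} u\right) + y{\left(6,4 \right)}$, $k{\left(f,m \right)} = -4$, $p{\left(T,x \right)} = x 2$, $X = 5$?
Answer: $126$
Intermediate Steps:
$p{\left(T,x \right)} = 2 x$
$y{\left(v,P \right)} = -28$ ($y{\left(v,P \right)} = 4 \left(-3 - 4\right) = 4 \left(-7\right) = -28$)
$G{\left(C,u \right)} = -28 + 3 C u$ ($G{\left(C,u \right)} = \left(u C + 2 C u\right) - 28 = \left(C u + 2 C u\right) - 28 = 3 C u - 28 = -28 + 3 C u$)
$\left(G{\left(1,X \right)} - 5\right) \left(-7\right) = \left(\left(-28 + 3 \cdot 1 \cdot 5\right) - 5\right) \left(-7\right) = \left(\left(-28 + 15\right) - 5\right) \left(-7\right) = \left(-13 - 5\right) \left(-7\right) = \left(-18\right) \left(-7\right) = 126$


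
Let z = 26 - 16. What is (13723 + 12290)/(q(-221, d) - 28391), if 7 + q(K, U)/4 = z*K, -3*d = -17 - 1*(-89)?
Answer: -26013/37259 ≈ -0.69817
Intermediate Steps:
d = -24 (d = -(-17 - 1*(-89))/3 = -(-17 + 89)/3 = -1/3*72 = -24)
z = 10
q(K, U) = -28 + 40*K (q(K, U) = -28 + 4*(10*K) = -28 + 40*K)
(13723 + 12290)/(q(-221, d) - 28391) = (13723 + 12290)/((-28 + 40*(-221)) - 28391) = 26013/((-28 - 8840) - 28391) = 26013/(-8868 - 28391) = 26013/(-37259) = 26013*(-1/37259) = -26013/37259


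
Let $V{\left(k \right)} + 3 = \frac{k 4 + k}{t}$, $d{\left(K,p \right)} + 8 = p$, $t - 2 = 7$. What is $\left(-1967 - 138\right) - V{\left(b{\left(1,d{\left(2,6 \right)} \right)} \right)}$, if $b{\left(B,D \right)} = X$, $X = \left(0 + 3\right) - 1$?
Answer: $- \frac{18928}{9} \approx -2103.1$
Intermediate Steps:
$t = 9$ ($t = 2 + 7 = 9$)
$X = 2$ ($X = 3 - 1 = 2$)
$d{\left(K,p \right)} = -8 + p$
$b{\left(B,D \right)} = 2$
$V{\left(k \right)} = -3 + \frac{5 k}{9}$ ($V{\left(k \right)} = -3 + \frac{k 4 + k}{9} = -3 + \left(4 k + k\right) \frac{1}{9} = -3 + 5 k \frac{1}{9} = -3 + \frac{5 k}{9}$)
$\left(-1967 - 138\right) - V{\left(b{\left(1,d{\left(2,6 \right)} \right)} \right)} = \left(-1967 - 138\right) - \left(-3 + \frac{5}{9} \cdot 2\right) = \left(-1967 - 138\right) - \left(-3 + \frac{10}{9}\right) = -2105 - - \frac{17}{9} = -2105 + \frac{17}{9} = - \frac{18928}{9}$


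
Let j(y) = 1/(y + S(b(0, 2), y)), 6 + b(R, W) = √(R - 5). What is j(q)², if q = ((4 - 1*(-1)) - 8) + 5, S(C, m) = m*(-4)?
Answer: 1/36 ≈ 0.027778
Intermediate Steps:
b(R, W) = -6 + √(-5 + R) (b(R, W) = -6 + √(R - 5) = -6 + √(-5 + R))
S(C, m) = -4*m
q = 2 (q = ((4 + 1) - 8) + 5 = (5 - 8) + 5 = -3 + 5 = 2)
j(y) = -1/(3*y) (j(y) = 1/(y - 4*y) = 1/(-3*y) = -1/(3*y))
j(q)² = (-⅓/2)² = (-⅓*½)² = (-⅙)² = 1/36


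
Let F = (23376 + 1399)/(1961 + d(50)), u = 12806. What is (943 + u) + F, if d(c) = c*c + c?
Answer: 62046514/4511 ≈ 13754.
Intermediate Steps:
d(c) = c + c² (d(c) = c² + c = c + c²)
F = 24775/4511 (F = (23376 + 1399)/(1961 + 50*(1 + 50)) = 24775/(1961 + 50*51) = 24775/(1961 + 2550) = 24775/4511 ≈ 5.4921)
(943 + u) + F = (943 + 12806) + 24775/4511 = 13749 + 24775/4511 = 62046514/4511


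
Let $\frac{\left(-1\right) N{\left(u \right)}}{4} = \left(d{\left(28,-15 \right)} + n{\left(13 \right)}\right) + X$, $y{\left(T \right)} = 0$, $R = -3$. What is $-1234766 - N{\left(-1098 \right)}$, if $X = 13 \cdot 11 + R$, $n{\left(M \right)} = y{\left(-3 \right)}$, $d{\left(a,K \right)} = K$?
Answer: $-1234266$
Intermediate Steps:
$n{\left(M \right)} = 0$
$X = 140$ ($X = 13 \cdot 11 - 3 = 143 - 3 = 140$)
$N{\left(u \right)} = -500$ ($N{\left(u \right)} = - 4 \left(\left(-15 + 0\right) + 140\right) = - 4 \left(-15 + 140\right) = \left(-4\right) 125 = -500$)
$-1234766 - N{\left(-1098 \right)} = -1234766 - -500 = -1234766 + 500 = -1234266$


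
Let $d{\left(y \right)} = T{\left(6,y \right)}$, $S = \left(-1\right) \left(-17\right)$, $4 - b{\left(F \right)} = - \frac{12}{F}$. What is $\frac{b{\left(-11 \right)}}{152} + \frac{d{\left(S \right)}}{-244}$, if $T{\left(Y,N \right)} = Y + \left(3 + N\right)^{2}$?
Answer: $- \frac{41939}{25498} \approx -1.6448$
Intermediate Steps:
$b{\left(F \right)} = 4 + \frac{12}{F}$ ($b{\left(F \right)} = 4 - - \frac{12}{F} = 4 + \frac{12}{F}$)
$S = 17$
$d{\left(y \right)} = 6 + \left(3 + y\right)^{2}$
$\frac{b{\left(-11 \right)}}{152} + \frac{d{\left(S \right)}}{-244} = \frac{4 + \frac{12}{-11}}{152} + \frac{6 + \left(3 + 17\right)^{2}}{-244} = \left(4 + 12 \left(- \frac{1}{11}\right)\right) \frac{1}{152} + \left(6 + 20^{2}\right) \left(- \frac{1}{244}\right) = \left(4 - \frac{12}{11}\right) \frac{1}{152} + \left(6 + 400\right) \left(- \frac{1}{244}\right) = \frac{32}{11} \cdot \frac{1}{152} + 406 \left(- \frac{1}{244}\right) = \frac{4}{209} - \frac{203}{122} = - \frac{41939}{25498}$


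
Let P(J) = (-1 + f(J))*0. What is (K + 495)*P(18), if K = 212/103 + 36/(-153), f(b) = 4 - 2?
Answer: 0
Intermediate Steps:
f(b) = 2
K = 3192/1751 (K = 212*(1/103) + 36*(-1/153) = 212/103 - 4/17 = 3192/1751 ≈ 1.8230)
P(J) = 0 (P(J) = (-1 + 2)*0 = 1*0 = 0)
(K + 495)*P(18) = (3192/1751 + 495)*0 = (869937/1751)*0 = 0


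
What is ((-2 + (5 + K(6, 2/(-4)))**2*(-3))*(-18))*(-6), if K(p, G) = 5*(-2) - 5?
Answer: -32616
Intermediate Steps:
K(p, G) = -15 (K(p, G) = -10 - 5 = -15)
((-2 + (5 + K(6, 2/(-4)))**2*(-3))*(-18))*(-6) = ((-2 + (5 - 15)**2*(-3))*(-18))*(-6) = ((-2 + (-10)**2*(-3))*(-18))*(-6) = ((-2 + 100*(-3))*(-18))*(-6) = ((-2 - 300)*(-18))*(-6) = -302*(-18)*(-6) = 5436*(-6) = -32616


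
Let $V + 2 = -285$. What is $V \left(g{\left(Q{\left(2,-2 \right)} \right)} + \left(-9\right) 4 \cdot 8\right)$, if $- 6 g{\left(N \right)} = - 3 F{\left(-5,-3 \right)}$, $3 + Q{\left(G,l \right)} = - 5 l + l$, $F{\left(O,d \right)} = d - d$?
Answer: $82656$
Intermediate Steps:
$F{\left(O,d \right)} = 0$
$V = -287$ ($V = -2 - 285 = -287$)
$Q{\left(G,l \right)} = -3 - 4 l$ ($Q{\left(G,l \right)} = -3 + \left(- 5 l + l\right) = -3 - 4 l$)
$g{\left(N \right)} = 0$ ($g{\left(N \right)} = - \frac{\left(-3\right) 0}{6} = \left(- \frac{1}{6}\right) 0 = 0$)
$V \left(g{\left(Q{\left(2,-2 \right)} \right)} + \left(-9\right) 4 \cdot 8\right) = - 287 \left(0 + \left(-9\right) 4 \cdot 8\right) = - 287 \left(0 - 288\right) = \left(-287\right) \left(-288\right) = 82656$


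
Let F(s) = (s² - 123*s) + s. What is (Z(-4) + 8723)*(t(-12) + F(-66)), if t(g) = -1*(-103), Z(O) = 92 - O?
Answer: 110334509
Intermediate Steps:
F(s) = s² - 122*s
t(g) = 103
(Z(-4) + 8723)*(t(-12) + F(-66)) = ((92 - 1*(-4)) + 8723)*(103 - 66*(-122 - 66)) = ((92 + 4) + 8723)*(103 - 66*(-188)) = (96 + 8723)*(103 + 12408) = 8819*12511 = 110334509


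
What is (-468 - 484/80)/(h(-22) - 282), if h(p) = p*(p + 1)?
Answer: -9481/3600 ≈ -2.6336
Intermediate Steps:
h(p) = p*(1 + p)
(-468 - 484/80)/(h(-22) - 282) = (-468 - 484/80)/(-22*(1 - 22) - 282) = (-468 - 484*1/80)/(-22*(-21) - 282) = (-468 - 121/20)/(462 - 282) = -9481/20/180 = -9481/20*1/180 = -9481/3600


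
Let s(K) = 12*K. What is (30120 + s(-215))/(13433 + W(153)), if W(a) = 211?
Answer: 765/379 ≈ 2.0185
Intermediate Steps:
(30120 + s(-215))/(13433 + W(153)) = (30120 + 12*(-215))/(13433 + 211) = (30120 - 2580)/13644 = 27540*(1/13644) = 765/379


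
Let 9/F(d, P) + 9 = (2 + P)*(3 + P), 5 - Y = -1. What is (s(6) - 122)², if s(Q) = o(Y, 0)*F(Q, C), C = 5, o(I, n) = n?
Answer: 14884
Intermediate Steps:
Y = 6 (Y = 5 - 1*(-1) = 5 + 1 = 6)
F(d, P) = 9/(-9 + (2 + P)*(3 + P))
s(Q) = 0 (s(Q) = 0*(9/(-3 + 5² + 5*5)) = 0*(9/(-3 + 25 + 25)) = 0*(9/47) = 0)
(s(6) - 122)² = (0 - 122)² = (-122)² = 14884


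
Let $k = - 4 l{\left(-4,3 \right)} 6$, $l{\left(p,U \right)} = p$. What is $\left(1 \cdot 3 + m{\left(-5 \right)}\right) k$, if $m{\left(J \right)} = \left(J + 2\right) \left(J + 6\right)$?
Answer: $0$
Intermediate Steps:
$m{\left(J \right)} = \left(2 + J\right) \left(6 + J\right)$
$k = 96$ ($k = \left(-4\right) \left(-4\right) 6 = 16 \cdot 6 = 96$)
$\left(1 \cdot 3 + m{\left(-5 \right)}\right) k = \left(1 \cdot 3 + \left(12 + \left(-5\right)^{2} + 8 \left(-5\right)\right)\right) 96 = \left(3 + \left(12 + 25 - 40\right)\right) 96 = \left(3 - 3\right) 96 = 0 \cdot 96 = 0$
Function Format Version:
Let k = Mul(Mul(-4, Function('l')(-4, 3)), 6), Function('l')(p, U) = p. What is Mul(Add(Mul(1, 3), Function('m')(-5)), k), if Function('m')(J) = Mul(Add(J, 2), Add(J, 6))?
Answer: 0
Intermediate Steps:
Function('m')(J) = Mul(Add(2, J), Add(6, J))
k = 96 (k = Mul(Mul(-4, -4), 6) = Mul(16, 6) = 96)
Mul(Add(Mul(1, 3), Function('m')(-5)), k) = Mul(Add(Mul(1, 3), Add(12, Pow(-5, 2), Mul(8, -5))), 96) = Mul(Add(3, Add(12, 25, -40)), 96) = Mul(Add(3, -3), 96) = Mul(0, 96) = 0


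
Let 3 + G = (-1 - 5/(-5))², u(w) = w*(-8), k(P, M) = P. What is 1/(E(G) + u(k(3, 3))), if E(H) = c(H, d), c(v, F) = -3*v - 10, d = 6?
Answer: -1/25 ≈ -0.040000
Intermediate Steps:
u(w) = -8*w
G = -3 (G = -3 + (-1 - 5/(-5))² = -3 + (-1 - 5*(-⅕))² = -3 + (-1 + 1)² = -3 + 0² = -3 + 0 = -3)
c(v, F) = -10 - 3*v
E(H) = -10 - 3*H
1/(E(G) + u(k(3, 3))) = 1/((-10 - 3*(-3)) - 8*3) = 1/((-10 + 9) - 24) = 1/(-1 - 24) = 1/(-25) = -1/25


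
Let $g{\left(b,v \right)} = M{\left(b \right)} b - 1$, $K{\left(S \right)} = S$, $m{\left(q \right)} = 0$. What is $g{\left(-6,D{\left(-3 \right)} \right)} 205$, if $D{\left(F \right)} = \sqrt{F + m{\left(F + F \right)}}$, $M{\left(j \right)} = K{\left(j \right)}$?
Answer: $7175$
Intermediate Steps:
$M{\left(j \right)} = j$
$D{\left(F \right)} = \sqrt{F}$ ($D{\left(F \right)} = \sqrt{F + 0} = \sqrt{F}$)
$g{\left(b,v \right)} = -1 + b^{2}$ ($g{\left(b,v \right)} = b b - 1 = b^{2} - 1 = -1 + b^{2}$)
$g{\left(-6,D{\left(-3 \right)} \right)} 205 = \left(-1 + \left(-6\right)^{2}\right) 205 = \left(-1 + 36\right) 205 = 35 \cdot 205 = 7175$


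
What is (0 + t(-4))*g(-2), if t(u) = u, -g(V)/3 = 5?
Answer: 60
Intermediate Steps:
g(V) = -15 (g(V) = -3*5 = -15)
(0 + t(-4))*g(-2) = (0 - 4)*(-15) = -4*(-15) = 60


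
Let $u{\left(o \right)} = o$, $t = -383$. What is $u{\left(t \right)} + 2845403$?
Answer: $2845020$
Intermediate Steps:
$u{\left(t \right)} + 2845403 = -383 + 2845403 = 2845020$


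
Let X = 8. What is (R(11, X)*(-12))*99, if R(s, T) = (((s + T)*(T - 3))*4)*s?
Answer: -4965840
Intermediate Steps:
R(s, T) = 4*s*(-3 + T)*(T + s) (R(s, T) = (((T + s)*(-3 + T))*4)*s = (((-3 + T)*(T + s))*4)*s = (4*(-3 + T)*(T + s))*s = 4*s*(-3 + T)*(T + s))
(R(11, X)*(-12))*99 = ((4*11*(8² - 3*8 - 3*11 + 8*11))*(-12))*99 = ((4*11*(64 - 24 - 33 + 88))*(-12))*99 = ((4*11*95)*(-12))*99 = (4180*(-12))*99 = -50160*99 = -4965840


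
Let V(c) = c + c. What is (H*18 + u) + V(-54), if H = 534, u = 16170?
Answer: 25674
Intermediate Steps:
V(c) = 2*c
(H*18 + u) + V(-54) = (534*18 + 16170) + 2*(-54) = (9612 + 16170) - 108 = 25782 - 108 = 25674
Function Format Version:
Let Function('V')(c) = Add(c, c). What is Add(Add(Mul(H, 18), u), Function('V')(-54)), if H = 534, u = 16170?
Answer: 25674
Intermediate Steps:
Function('V')(c) = Mul(2, c)
Add(Add(Mul(H, 18), u), Function('V')(-54)) = Add(Add(Mul(534, 18), 16170), Mul(2, -54)) = Add(Add(9612, 16170), -108) = Add(25782, -108) = 25674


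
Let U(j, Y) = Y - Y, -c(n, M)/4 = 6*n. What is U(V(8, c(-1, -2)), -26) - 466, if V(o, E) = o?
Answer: -466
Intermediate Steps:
c(n, M) = -24*n
U(j, Y) = 0
U(V(8, c(-1, -2)), -26) - 466 = 0 - 466 = -466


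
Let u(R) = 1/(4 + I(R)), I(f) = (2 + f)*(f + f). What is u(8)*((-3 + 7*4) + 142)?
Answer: 167/164 ≈ 1.0183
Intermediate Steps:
I(f) = 2*f*(2 + f) (I(f) = (2 + f)*(2*f) = 2*f*(2 + f))
u(R) = 1/(4 + 2*R*(2 + R))
u(8)*((-3 + 7*4) + 142) = (1/(2*(2 + 8*(2 + 8))))*((-3 + 7*4) + 142) = (1/(2*(2 + 8*10)))*((-3 + 28) + 142) = (1/(2*(2 + 80)))*(25 + 142) = ((1/2)/82)*167 = ((1/2)*(1/82))*167 = (1/164)*167 = 167/164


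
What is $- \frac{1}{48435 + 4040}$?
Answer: $- \frac{1}{52475} \approx -1.9057 \cdot 10^{-5}$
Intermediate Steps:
$- \frac{1}{48435 + 4040} = - \frac{1}{52475}$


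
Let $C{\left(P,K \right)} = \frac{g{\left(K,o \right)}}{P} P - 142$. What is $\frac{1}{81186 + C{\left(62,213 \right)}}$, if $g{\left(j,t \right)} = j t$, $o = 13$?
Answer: $\frac{1}{83813} \approx 1.1931 \cdot 10^{-5}$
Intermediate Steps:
$C{\left(P,K \right)} = -142 + 13 K$ ($C{\left(P,K \right)} = \frac{K 13}{P} P - 142 = \frac{13 K}{P} P - 142 = 13 K - 142 = -142 + 13 K$)
$\frac{1}{81186 + C{\left(62,213 \right)}} = \frac{1}{81186 + \left(-142 + 13 \cdot 213\right)} = \frac{1}{81186 + \left(-142 + 2769\right)} = \frac{1}{81186 + 2627} = \frac{1}{83813}$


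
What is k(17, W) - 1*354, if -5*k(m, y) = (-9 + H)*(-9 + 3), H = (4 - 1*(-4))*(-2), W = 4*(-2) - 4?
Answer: -384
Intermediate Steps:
W = -12 (W = -8 - 4 = -12)
H = -16 (H = (4 + 4)*(-2) = 8*(-2) = -16)
k(m, y) = -30 (k(m, y) = -(-9 - 16)*(-9 + 3)/5 = -(-5)*(-6) = -1/5*150 = -30)
k(17, W) - 1*354 = -30 - 1*354 = -30 - 354 = -384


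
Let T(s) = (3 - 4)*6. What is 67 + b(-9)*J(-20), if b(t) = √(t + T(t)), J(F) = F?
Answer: 67 - 20*I*√15 ≈ 67.0 - 77.46*I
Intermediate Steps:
T(s) = -6 (T(s) = -1*6 = -6)
b(t) = √(-6 + t) (b(t) = √(t - 6) = √(-6 + t))
67 + b(-9)*J(-20) = 67 + √(-6 - 9)*(-20) = 67 + √(-15)*(-20) = 67 + (I*√15)*(-20) = 67 - 20*I*√15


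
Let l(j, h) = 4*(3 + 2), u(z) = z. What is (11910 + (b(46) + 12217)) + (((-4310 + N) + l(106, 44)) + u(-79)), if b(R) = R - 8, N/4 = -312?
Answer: 18548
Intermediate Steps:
N = -1248 (N = 4*(-312) = -1248)
b(R) = -8 + R
l(j, h) = 20 (l(j, h) = 4*5 = 20)
(11910 + (b(46) + 12217)) + (((-4310 + N) + l(106, 44)) + u(-79)) = (11910 + ((-8 + 46) + 12217)) + (((-4310 - 1248) + 20) - 79) = (11910 + (38 + 12217)) + ((-5558 + 20) - 79) = (11910 + 12255) + (-5538 - 79) = 24165 - 5617 = 18548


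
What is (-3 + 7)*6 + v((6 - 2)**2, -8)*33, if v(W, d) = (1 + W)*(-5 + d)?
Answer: -7269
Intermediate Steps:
(-3 + 7)*6 + v((6 - 2)**2, -8)*33 = (-3 + 7)*6 + (-5 - 8 - 5*(6 - 2)**2 + (6 - 2)**2*(-8))*33 = 4*6 + (-5 - 8 - 5*4**2 + 4**2*(-8))*33 = 24 + (-5 - 8 - 5*16 + 16*(-8))*33 = 24 + (-5 - 8 - 80 - 128)*33 = 24 - 221*33 = 24 - 7293 = -7269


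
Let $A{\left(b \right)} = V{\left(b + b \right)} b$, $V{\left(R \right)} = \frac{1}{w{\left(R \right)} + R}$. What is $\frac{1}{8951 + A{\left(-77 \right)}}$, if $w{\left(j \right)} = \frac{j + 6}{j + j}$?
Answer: $\frac{11821}{105815700} \approx 0.00011171$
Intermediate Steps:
$w{\left(j \right)} = \frac{6 + j}{2 j}$
$V{\left(R \right)} = \frac{1}{R + \frac{6 + R}{2 R}}$ ($V{\left(R \right)} = \frac{1}{\frac{6 + R}{2 R} + R} = \frac{1}{R + \frac{6 + R}{2 R}}$)
$A{\left(b \right)} = \frac{4 b^{2}}{6 + 2 b + 8 b^{2}}$ ($A{\left(b \right)} = \frac{2 \left(b + b\right)}{6 + \left(b + b\right) + 2 \left(b + b\right)^{2}} b = \frac{2 \cdot 2 b}{6 + 2 b + 2 \left(2 b\right)^{2}} b = \frac{2 \cdot 2 b}{6 + 2 b + 2 \cdot 4 b^{2}} b = \frac{2 \cdot 2 b}{6 + 2 b + 8 b^{2}} b = \frac{4 b}{6 + 2 b + 8 b^{2}} b = \frac{4 b^{2}}{6 + 2 b + 8 b^{2}}$)
$\frac{1}{8951 + A{\left(-77 \right)}} = \frac{1}{8951 + \frac{2 \left(-77\right)^{2}}{3 - 77 + 4 \left(-77\right)^{2}}} = \frac{1}{8951 + 2 \cdot 5929 \frac{1}{3 - 77 + 4 \cdot 5929}} = \frac{1}{8951 + 2 \cdot 5929 \frac{1}{3 - 77 + 23716}} = \frac{1}{8951 + 2 \cdot 5929 \cdot \frac{1}{23642}} = \frac{1}{8951 + \frac{5929}{11821}} = \frac{1}{\frac{105815700}{11821}} = \frac{11821}{105815700}$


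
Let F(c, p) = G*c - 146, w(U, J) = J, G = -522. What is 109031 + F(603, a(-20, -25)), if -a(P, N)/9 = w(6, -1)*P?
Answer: -205881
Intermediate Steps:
a(P, N) = 9*P (a(P, N) = -(-9)*P = 9*P)
F(c, p) = -146 - 522*c (F(c, p) = -522*c - 146 = -146 - 522*c)
109031 + F(603, a(-20, -25)) = 109031 + (-146 - 522*603) = 109031 + (-146 - 314766) = 109031 - 314912 = -205881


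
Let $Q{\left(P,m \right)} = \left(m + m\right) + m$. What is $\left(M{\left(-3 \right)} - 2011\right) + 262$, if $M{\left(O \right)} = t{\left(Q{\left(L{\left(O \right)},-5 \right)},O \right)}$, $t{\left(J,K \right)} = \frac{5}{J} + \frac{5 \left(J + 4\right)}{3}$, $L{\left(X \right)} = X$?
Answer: $- \frac{5303}{3} \approx -1767.7$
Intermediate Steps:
$Q{\left(P,m \right)} = 3 m$ ($Q{\left(P,m \right)} = 2 m + m = 3 m$)
$t{\left(J,K \right)} = \frac{20}{3} + \frac{5}{J} + \frac{5 J}{3}$ ($t{\left(J,K \right)} = \frac{5}{J} + 5 \left(4 + J\right) \frac{1}{3} = \frac{5}{J} + \left(20 + 5 J\right) \frac{1}{3} = \frac{5}{J} + \left(\frac{20}{3} + \frac{5 J}{3}\right) = \frac{20}{3} + \frac{5}{J} + \frac{5 J}{3}$)
$M{\left(O \right)} = - \frac{56}{3}$ ($M{\left(O \right)} = \frac{5 \left(3 + 3 \left(-5\right) \left(4 + 3 \left(-5\right)\right)\right)}{3 \cdot 3 \left(-5\right)} = \frac{5 \left(3 - 15 \left(4 - 15\right)\right)}{3 \left(-15\right)} = \frac{5}{3} \left(- \frac{1}{15}\right) \left(3 - -165\right) = \frac{5}{3} \left(- \frac{1}{15}\right) \left(3 + 165\right) = \frac{5}{3} \left(- \frac{1}{15}\right) 168 = - \frac{56}{3}$)
$\left(M{\left(-3 \right)} - 2011\right) + 262 = \left(- \frac{56}{3} - 2011\right) + 262 = - \frac{6089}{3} + 262 = - \frac{5303}{3}$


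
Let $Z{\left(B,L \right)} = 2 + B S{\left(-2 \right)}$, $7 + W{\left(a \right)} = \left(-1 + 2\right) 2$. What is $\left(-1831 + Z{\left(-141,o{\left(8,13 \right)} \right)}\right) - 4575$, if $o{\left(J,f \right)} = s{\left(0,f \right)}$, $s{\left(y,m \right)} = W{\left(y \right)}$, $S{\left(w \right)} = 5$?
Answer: $-7109$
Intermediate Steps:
$W{\left(a \right)} = -5$ ($W{\left(a \right)} = -7 + \left(-1 + 2\right) 2 = -7 + 1 \cdot 2 = -7 + 2 = -5$)
$s{\left(y,m \right)} = -5$
$o{\left(J,f \right)} = -5$
$Z{\left(B,L \right)} = 2 + 5 B$ ($Z{\left(B,L \right)} = 2 + B 5 = 2 + 5 B$)
$\left(-1831 + Z{\left(-141,o{\left(8,13 \right)} \right)}\right) - 4575 = \left(-1831 + \left(2 + 5 \left(-141\right)\right)\right) - 4575 = \left(-1831 + \left(2 - 705\right)\right) - 4575 = \left(-1831 - 703\right) - 4575 = -2534 - 4575 = -7109$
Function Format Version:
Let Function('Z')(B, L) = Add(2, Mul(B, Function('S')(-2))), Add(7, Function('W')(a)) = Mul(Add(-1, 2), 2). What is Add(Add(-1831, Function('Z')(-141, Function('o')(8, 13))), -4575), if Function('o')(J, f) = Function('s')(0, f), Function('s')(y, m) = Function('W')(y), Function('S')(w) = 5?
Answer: -7109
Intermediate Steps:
Function('W')(a) = -5 (Function('W')(a) = Add(-7, Mul(Add(-1, 2), 2)) = Add(-7, Mul(1, 2)) = Add(-7, 2) = -5)
Function('s')(y, m) = -5
Function('o')(J, f) = -5
Function('Z')(B, L) = Add(2, Mul(5, B)) (Function('Z')(B, L) = Add(2, Mul(B, 5)) = Add(2, Mul(5, B)))
Add(Add(-1831, Function('Z')(-141, Function('o')(8, 13))), -4575) = Add(Add(-1831, Add(2, Mul(5, -141))), -4575) = Add(Add(-1831, Add(2, -705)), -4575) = Add(Add(-1831, -703), -4575) = Add(-2534, -4575) = -7109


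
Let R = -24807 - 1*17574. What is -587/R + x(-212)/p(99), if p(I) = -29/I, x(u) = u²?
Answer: -188572377713/1229049 ≈ -1.5343e+5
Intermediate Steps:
R = -42381 (R = -24807 - 17574 = -42381)
-587/R + x(-212)/p(99) = -587/(-42381) + (-212)²/((-29/99)) = -587*(-1/42381) + 44944/((-29*1/99)) = 587/42381 + 44944/(-29/99) = 587/42381 + 44944*(-99/29) = 587/42381 - 4449456/29 = -188572377713/1229049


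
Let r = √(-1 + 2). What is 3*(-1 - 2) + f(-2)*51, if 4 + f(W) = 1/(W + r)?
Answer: -264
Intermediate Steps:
r = 1 (r = √1 = 1)
f(W) = -4 + 1/(1 + W) (f(W) = -4 + 1/(W + 1) = -4 + 1/(1 + W))
3*(-1 - 2) + f(-2)*51 = 3*(-1 - 2) + ((-3 - 4*(-2))/(1 - 2))*51 = 3*(-3) + ((-3 + 8)/(-1))*51 = -9 - 1*5*51 = -9 - 5*51 = -9 - 255 = -264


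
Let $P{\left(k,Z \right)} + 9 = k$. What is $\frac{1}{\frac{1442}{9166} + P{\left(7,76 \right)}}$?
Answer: $- \frac{4583}{8445} \approx -0.54269$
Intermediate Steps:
$P{\left(k,Z \right)} = -9 + k$
$\frac{1}{\frac{1442}{9166} + P{\left(7,76 \right)}} = \frac{1}{\frac{1442}{9166} + \left(-9 + 7\right)} = \frac{1}{1442 \cdot \frac{1}{9166} - 2} = \frac{1}{\frac{721}{4583} - 2} = \frac{1}{- \frac{8445}{4583}} = - \frac{4583}{8445}$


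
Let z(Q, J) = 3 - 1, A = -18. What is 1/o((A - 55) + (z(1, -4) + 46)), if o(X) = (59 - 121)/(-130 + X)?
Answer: 5/2 ≈ 2.5000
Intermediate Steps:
z(Q, J) = 2
o(X) = -62/(-130 + X)
1/o((A - 55) + (z(1, -4) + 46)) = 1/(-62/(-130 + ((-18 - 55) + (2 + 46)))) = 1/(-62/(-130 + (-73 + 48))) = 1/(-62/(-130 - 25)) = 1/(-62/(-155)) = 1/(-62*(-1/155)) = 1/(2/5) = 5/2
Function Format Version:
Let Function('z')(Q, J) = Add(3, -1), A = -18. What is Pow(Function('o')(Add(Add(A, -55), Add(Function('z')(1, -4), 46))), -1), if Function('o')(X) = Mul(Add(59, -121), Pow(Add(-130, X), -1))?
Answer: Rational(5, 2) ≈ 2.5000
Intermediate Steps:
Function('z')(Q, J) = 2
Function('o')(X) = Mul(-62, Pow(Add(-130, X), -1))
Pow(Function('o')(Add(Add(A, -55), Add(Function('z')(1, -4), 46))), -1) = Pow(Mul(-62, Pow(Add(-130, Add(Add(-18, -55), Add(2, 46))), -1)), -1) = Pow(Mul(-62, Pow(Add(-130, Add(-73, 48)), -1)), -1) = Pow(Mul(-62, Pow(Add(-130, -25), -1)), -1) = Pow(Mul(-62, Pow(-155, -1)), -1) = Pow(Mul(-62, Rational(-1, 155)), -1) = Pow(Rational(2, 5), -1) = Rational(5, 2)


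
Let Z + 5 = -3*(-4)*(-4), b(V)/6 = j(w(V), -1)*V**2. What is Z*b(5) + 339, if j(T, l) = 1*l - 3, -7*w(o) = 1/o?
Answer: 32139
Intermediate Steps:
w(o) = -1/(7*o)
j(T, l) = -3 + l (j(T, l) = l - 3 = -3 + l)
b(V) = -24*V**2 (b(V) = 6*((-3 - 1)*V**2) = 6*(-4*V**2) = -24*V**2)
Z = -53 (Z = -5 - 3*(-4)*(-4) = -5 + 12*(-4) = -5 - 48 = -53)
Z*b(5) + 339 = -(-1272)*5**2 + 339 = -(-1272)*25 + 339 = -53*(-600) + 339 = 31800 + 339 = 32139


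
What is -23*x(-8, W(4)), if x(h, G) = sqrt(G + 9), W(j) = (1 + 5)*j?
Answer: -23*sqrt(33) ≈ -132.13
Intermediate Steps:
W(j) = 6*j
x(h, G) = sqrt(9 + G)
-23*x(-8, W(4)) = -23*sqrt(9 + 6*4) = -23*sqrt(9 + 24) = -23*sqrt(33)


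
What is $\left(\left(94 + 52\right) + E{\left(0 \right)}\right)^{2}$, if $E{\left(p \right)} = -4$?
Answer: $20164$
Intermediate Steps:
$\left(\left(94 + 52\right) + E{\left(0 \right)}\right)^{2} = \left(\left(94 + 52\right) - 4\right)^{2} = \left(146 - 4\right)^{2} = 142^{2} = 20164$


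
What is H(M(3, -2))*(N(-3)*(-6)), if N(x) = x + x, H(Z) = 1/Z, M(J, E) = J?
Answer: 12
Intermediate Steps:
N(x) = 2*x
H(M(3, -2))*(N(-3)*(-6)) = ((2*(-3))*(-6))/3 = (-6*(-6))/3 = (⅓)*36 = 12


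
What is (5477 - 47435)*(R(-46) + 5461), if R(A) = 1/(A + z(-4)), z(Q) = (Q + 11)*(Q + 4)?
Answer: -5270029695/23 ≈ -2.2913e+8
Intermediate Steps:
z(Q) = (4 + Q)*(11 + Q) (z(Q) = (11 + Q)*(4 + Q) = (4 + Q)*(11 + Q))
R(A) = 1/A (R(A) = 1/(A + (44 + (-4)² + 15*(-4))) = 1/(A + (44 + 16 - 60)) = 1/(A + 0) = 1/A)
(5477 - 47435)*(R(-46) + 5461) = (5477 - 47435)*(1/(-46) + 5461) = -41958*(-1/46 + 5461) = -41958*251205/46 = -5270029695/23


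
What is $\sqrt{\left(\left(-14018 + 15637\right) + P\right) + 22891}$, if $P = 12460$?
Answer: $\sqrt{36970} \approx 192.28$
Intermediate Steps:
$\sqrt{\left(\left(-14018 + 15637\right) + P\right) + 22891} = \sqrt{\left(\left(-14018 + 15637\right) + 12460\right) + 22891} = \sqrt{\left(1619 + 12460\right) + 22891} = \sqrt{14079 + 22891} = \sqrt{36970}$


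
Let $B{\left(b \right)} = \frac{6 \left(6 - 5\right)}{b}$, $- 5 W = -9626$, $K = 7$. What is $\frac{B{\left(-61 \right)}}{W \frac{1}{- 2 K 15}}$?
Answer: $\frac{3150}{293593} \approx 0.010729$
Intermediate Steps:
$W = \frac{9626}{5}$ ($W = \left(- \frac{1}{5}\right) \left(-9626\right) = \frac{9626}{5} \approx 1925.2$)
$B{\left(b \right)} = \frac{6}{b}$ ($B{\left(b \right)} = \frac{6 \cdot 1}{b} = \frac{6}{b}$)
$\frac{B{\left(-61 \right)}}{W \frac{1}{- 2 K 15}} = \frac{6 \frac{1}{-61}}{\frac{9626}{5} \frac{1}{\left(-2\right) 7 \cdot 15}} = \frac{6 \left(- \frac{1}{61}\right)}{\frac{9626}{5} \frac{1}{\left(-14\right) 15}} = - \frac{6}{61 \frac{9626}{5 \left(-210\right)}} = - \frac{6}{61 \cdot \frac{9626}{5} \left(- \frac{1}{210}\right)} = - \frac{6}{61 \left(- \frac{4813}{525}\right)} = \left(- \frac{6}{61}\right) \left(- \frac{525}{4813}\right) = \frac{3150}{293593}$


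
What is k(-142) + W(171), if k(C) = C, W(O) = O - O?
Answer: -142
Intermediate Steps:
W(O) = 0
k(-142) + W(171) = -142 + 0 = -142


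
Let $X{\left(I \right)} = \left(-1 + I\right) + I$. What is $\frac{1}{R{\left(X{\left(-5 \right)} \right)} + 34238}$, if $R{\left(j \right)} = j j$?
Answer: $\frac{1}{34359} \approx 2.9104 \cdot 10^{-5}$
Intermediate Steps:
$X{\left(I \right)} = -1 + 2 I$
$R{\left(j \right)} = j^{2}$
$\frac{1}{R{\left(X{\left(-5 \right)} \right)} + 34238} = \frac{1}{\left(-1 + 2 \left(-5\right)\right)^{2} + 34238} = \frac{1}{\left(-1 - 10\right)^{2} + 34238} = \frac{1}{\left(-11\right)^{2} + 34238} = \frac{1}{121 + 34238} = \frac{1}{34359}$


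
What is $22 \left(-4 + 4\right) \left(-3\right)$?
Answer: $0$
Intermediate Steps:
$22 \left(-4 + 4\right) \left(-3\right) = 22 \cdot 0 \left(-3\right) = 22 \cdot 0 = 0$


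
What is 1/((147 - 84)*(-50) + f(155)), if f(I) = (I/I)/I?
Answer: -155/488249 ≈ -0.00031746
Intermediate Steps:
f(I) = 1/I
1/((147 - 84)*(-50) + f(155)) = 1/((147 - 84)*(-50) + 1/155) = 1/(63*(-50) + 1/155) = 1/(-3150 + 1/155) = 1/(-488249/155) = -155/488249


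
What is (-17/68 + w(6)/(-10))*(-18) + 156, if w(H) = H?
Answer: 1713/10 ≈ 171.30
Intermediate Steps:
(-17/68 + w(6)/(-10))*(-18) + 156 = (-17/68 + 6/(-10))*(-18) + 156 = (-17*1/68 + 6*(-1/10))*(-18) + 156 = (-1/4 - 3/5)*(-18) + 156 = -17/20*(-18) + 156 = 153/10 + 156 = 1713/10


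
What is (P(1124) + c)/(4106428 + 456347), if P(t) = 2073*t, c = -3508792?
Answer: -235748/912555 ≈ -0.25834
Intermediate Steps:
(P(1124) + c)/(4106428 + 456347) = (2073*1124 - 3508792)/(4106428 + 456347) = (2330052 - 3508792)/4562775 = -1178740*1/4562775 = -235748/912555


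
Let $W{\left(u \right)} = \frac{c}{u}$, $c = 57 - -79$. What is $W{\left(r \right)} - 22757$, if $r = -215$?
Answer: $- \frac{4892891}{215} \approx -22758.0$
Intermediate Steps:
$c = 136$ ($c = 57 + 79 = 136$)
$W{\left(u \right)} = \frac{136}{u}$
$W{\left(r \right)} - 22757 = \frac{136}{-215} - 22757 = 136 \left(- \frac{1}{215}\right) - 22757 = - \frac{136}{215} - 22757 = - \frac{4892891}{215}$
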